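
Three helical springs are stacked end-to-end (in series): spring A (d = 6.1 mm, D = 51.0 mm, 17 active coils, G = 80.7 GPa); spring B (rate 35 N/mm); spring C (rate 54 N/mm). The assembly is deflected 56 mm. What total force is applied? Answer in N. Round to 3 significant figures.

k_A = Gd⁴/(8D³N_a) = (80.7×10³)(6.1⁴)/(8·51.0³·17) = 6.1936 N/mm
Series: 1/k_eq = 1/6.1936 + 1/35 + 1/54 = 0.20855; k_eq = 4.7951 N/mm
F = k_eq·δ = 4.7951·56 = 268.52 N

269 N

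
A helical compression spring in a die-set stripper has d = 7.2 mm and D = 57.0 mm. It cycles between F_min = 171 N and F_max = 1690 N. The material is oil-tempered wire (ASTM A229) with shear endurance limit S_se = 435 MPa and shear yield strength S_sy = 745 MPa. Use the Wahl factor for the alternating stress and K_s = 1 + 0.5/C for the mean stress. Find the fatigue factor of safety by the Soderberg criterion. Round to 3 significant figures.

0.757

C = D/d = 57.0/7.2 = 7.9167; K_W = (4C−1)/(4C−4)+0.615/C = 1.1861; K_s = 1+0.5/C = 1.0632
F_a = (F_max−F_min)/2 = 759.5 N; F_m = (F_max+F_min)/2 = 930.5 N
τ_a = K_W·8F_aD/(πd³) = 1.1861 × 295.36 = 350.33 MPa
τ_m = K_s·8F_mD/(πd³) = 1.0632 × 361.85 = 384.71 MPa
Soderberg: 1/n_f = τ_a/S_se + τ_m/S_sy = 350.33/435 + 384.71/745 = 0.80535 + 0.51639 = 1.3217
n_f = 1/1.3217 = 0.7566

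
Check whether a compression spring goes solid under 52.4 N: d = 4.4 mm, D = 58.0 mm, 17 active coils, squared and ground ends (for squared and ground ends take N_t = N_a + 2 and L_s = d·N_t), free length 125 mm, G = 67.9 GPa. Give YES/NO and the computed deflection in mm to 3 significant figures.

k = Gd⁴/(8D³N_a) = (67.9×10³)(4.4⁴)/(8·58.0³·17) = 0.95909 N/mm
N_t = 19; L_s = 4.4·19 = 83.6 mm; δ_solid = L₀ − L_s = 125 − 83.6 = 41.4 mm
δ = F/k = 52.4/0.95909 = 54.635 mm
δ ≥ δ_solid → spring goes solid

YES, δ = 54.6 mm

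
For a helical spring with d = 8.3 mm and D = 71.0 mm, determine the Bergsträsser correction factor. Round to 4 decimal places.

1.1602

C = D/d = 71.0/8.3 = 8.5542
K_B = (4C+2)/(4C−3) = 36.217/31.217 = 1.1602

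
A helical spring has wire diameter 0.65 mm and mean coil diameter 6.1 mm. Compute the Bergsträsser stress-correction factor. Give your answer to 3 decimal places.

1.145

C = D/d = 6.1/0.65 = 9.3846
K_B = (4C+2)/(4C−3) = 39.538/34.538 = 1.1448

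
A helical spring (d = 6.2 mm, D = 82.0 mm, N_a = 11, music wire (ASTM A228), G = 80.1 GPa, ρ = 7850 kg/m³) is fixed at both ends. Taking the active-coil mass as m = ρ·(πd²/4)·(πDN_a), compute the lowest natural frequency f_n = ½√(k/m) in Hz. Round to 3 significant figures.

k = Gd⁴/(8D³N_a) = (80.1×10³)(6.2⁴)/(8·82.0³·11) = 2.4394 N/mm = 2439.4 N/m
Wire length L = πDN_a = π·82.0·11 = 2833.7 mm
m = ρ·(πd²/4)·L = 7850 × 30.191×10⁻⁶ m² × 2.8337 m = 0.67158 kg
f_n = ½√(k/m) = 0.5·√(2439.4/0.67158) = 0.5·√(3632.2) = 30.134 Hz

30.1 Hz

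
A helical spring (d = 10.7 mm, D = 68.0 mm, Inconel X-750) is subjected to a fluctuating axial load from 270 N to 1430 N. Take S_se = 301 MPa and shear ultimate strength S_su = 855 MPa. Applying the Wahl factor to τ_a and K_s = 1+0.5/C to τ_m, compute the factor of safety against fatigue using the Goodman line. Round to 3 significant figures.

2.05

C = D/d = 68.0/10.7 = 6.3551; K_W = (4C−1)/(4C−4)+0.615/C = 1.2368; K_s = 1+0.5/C = 1.0787
F_a = (F_max−F_min)/2 = 580 N; F_m = (F_max+F_min)/2 = 850 N
τ_a = K_W·8F_aD/(πd³) = 1.2368 × 81.983 = 101.4 MPa
τ_m = K_s·8F_mD/(πd³) = 1.0787 × 120.15 = 129.6 MPa
Goodman: 1/n_f = τ_a/S_se + τ_m/S_su = 101.4/301 + 129.6/855 = 0.33687 + 0.15158 = 0.48845
n_f = 1/0.48845 = 2.047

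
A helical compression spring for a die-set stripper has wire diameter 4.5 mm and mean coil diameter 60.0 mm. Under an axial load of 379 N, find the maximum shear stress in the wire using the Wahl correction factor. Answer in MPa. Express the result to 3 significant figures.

Spring index C = D/d = 60.0/4.5 = 13.3333
K_W = (4C−1)/(4C−4) + 0.615/C = 52.333/49.333 + 0.0461 = 1.1069
τ₀ = 8FD/(πd³) = 8·379·60.0/(π·4.5³) = 181920/286.28 = 635.47 MPa
τ_max = K·τ₀ = 1.1069 × 635.47 = 703.42 MPa

703 MPa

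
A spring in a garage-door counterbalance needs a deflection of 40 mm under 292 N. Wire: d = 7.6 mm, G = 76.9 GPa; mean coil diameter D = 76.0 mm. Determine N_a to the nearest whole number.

Required rate k = F/δ = 292/40 = 7.3 N/mm
N_a = Gd⁴/(8D³k) = (76.9×10³ × 7.6⁴)/(8 × 76.0³ × 7.3)
    = 2.56555e+08 / 2.56362e+07 = 10.01 → 10 coils

10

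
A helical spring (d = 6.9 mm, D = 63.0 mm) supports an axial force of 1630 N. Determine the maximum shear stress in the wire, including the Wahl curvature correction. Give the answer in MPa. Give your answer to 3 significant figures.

Spring index C = D/d = 63.0/6.9 = 9.1304
K_W = (4C−1)/(4C−4) + 0.615/C = 35.522/32.522 + 0.0674 = 1.1596
τ₀ = 8FD/(πd³) = 8·1630·63.0/(π·6.9³) = 821520/1032 = 796.01 MPa
τ_max = K·τ₀ = 1.1596 × 796.01 = 923.06 MPa

923 MPa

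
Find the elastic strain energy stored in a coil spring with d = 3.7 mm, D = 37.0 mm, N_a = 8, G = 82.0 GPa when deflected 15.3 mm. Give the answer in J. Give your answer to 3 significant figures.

k = Gd⁴/(8D³N_a) = (82.0×10³)(3.7⁴)/(8·37.0³·8) = 4.7406 N/mm
U = ½kδ² = 0.5 × 4.7406 × 15.3² = 554.87 N·mm = 0.55487 J

0.555 J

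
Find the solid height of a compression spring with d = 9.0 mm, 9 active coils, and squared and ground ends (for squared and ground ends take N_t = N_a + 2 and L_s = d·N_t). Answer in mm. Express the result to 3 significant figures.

99.0 mm

squared and ground ends: N_t = N_a + 2 = 9 + 2 = 11
L_s = d·N_t = 9.0 × 11 = 99 mm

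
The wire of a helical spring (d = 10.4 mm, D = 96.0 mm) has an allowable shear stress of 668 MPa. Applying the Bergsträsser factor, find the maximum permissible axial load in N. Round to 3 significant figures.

2680 N

C = D/d = 96.0/10.4 = 9.2308
K_B = (4C+2)/(4C−3) = 38.923/33.923 = 1.1474
τ_max = K·8FD/(πd³) → F_max = τ_allow·πd³/(8DK)
F_max = 668·π·10.4³/(8·96.0·1.1474) = 2.3606e+06/881.2 = 2678.9 N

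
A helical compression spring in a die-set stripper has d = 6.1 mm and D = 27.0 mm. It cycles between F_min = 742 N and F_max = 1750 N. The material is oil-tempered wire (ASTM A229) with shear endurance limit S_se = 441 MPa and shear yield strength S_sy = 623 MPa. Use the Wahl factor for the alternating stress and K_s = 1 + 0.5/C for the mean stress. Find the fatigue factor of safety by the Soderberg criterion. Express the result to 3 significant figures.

C = D/d = 27.0/6.1 = 4.4262; K_W = (4C−1)/(4C−4)+0.615/C = 1.3578; K_s = 1+0.5/C = 1.1130
F_a = (F_max−F_min)/2 = 504 N; F_m = (F_max+F_min)/2 = 1246 N
τ_a = K_W·8F_aD/(πd³) = 1.3578 × 152.67 = 207.3 MPa
τ_m = K_s·8F_mD/(πd³) = 1.1130 × 377.43 = 420.06 MPa
Soderberg: 1/n_f = τ_a/S_se + τ_m/S_sy = 207.3/441 + 420.06/623 = 0.47006 + 0.67426 = 1.1443
n_f = 1/1.1443 = 0.8739

0.874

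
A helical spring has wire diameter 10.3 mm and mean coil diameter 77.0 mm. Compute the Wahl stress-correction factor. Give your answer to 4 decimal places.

C = D/d = 77.0/10.3 = 7.4757
K_W = (4C−1)/(4C−4) + 0.615/C = 28.903/25.903 + 0.0823 = 1.1981

1.1981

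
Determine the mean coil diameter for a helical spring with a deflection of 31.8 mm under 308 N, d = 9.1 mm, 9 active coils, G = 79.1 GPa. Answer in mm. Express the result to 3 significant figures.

92.0 mm

Required rate k = F/δ = 308/31.8 = 9.6855 N/mm
D = (Gd⁴/(8N_a·k))^(1/3) = (79.1×10³·9.1⁴/(8·9·9.6855))^(1/3)
  = (777832)^(1/3) = 91.9663 mm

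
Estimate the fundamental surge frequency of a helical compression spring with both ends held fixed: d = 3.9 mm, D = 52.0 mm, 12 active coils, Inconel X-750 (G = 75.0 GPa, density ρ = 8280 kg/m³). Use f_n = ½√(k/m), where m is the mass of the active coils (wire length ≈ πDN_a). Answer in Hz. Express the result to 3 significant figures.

40.7 Hz

k = Gd⁴/(8D³N_a) = (75.0×10³)(3.9⁴)/(8·52.0³·12) = 1.2854 N/mm = 1285.4 N/m
Wire length L = πDN_a = π·52.0·12 = 1960.4 mm
m = ρ·(πd²/4)·L = 8280 × 11.946×10⁻⁶ m² × 1.9604 m = 0.1939 kg
f_n = ½√(k/m) = 0.5·√(1285.4/0.1939) = 0.5·√(6629.1) = 40.71 Hz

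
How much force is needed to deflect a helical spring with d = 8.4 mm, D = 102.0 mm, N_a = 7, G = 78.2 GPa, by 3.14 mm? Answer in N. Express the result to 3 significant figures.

k = Gd⁴/(8D³N_a) = (78.2×10³)(8.4⁴)/(8·102.0³·7) = 6.5514 N/mm
F = k·δ = 6.5514 × 3.14 = 20.571 N

20.6 N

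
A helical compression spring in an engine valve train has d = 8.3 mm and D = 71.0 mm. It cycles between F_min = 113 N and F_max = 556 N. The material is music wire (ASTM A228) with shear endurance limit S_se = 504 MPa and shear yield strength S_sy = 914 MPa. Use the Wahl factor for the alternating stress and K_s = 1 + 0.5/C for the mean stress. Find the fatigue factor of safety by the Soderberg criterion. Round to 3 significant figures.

3.51

C = D/d = 71.0/8.3 = 8.5542; K_W = (4C−1)/(4C−4)+0.615/C = 1.1712; K_s = 1+0.5/C = 1.0585
F_a = (F_max−F_min)/2 = 221.5 N; F_m = (F_max+F_min)/2 = 334.5 N
τ_a = K_W·8F_aD/(πd³) = 1.1712 × 70.039 = 82.028 MPa
τ_m = K_s·8F_mD/(πd³) = 1.0585 × 105.77 = 111.95 MPa
Soderberg: 1/n_f = τ_a/S_se + τ_m/S_sy = 82.028/504 + 111.95/914 = 0.16275 + 0.12249 = 0.28524
n_f = 1/0.28524 = 3.506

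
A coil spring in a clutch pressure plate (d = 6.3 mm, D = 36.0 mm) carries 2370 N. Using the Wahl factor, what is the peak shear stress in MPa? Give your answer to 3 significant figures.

Spring index C = D/d = 36.0/6.3 = 5.7143
K_W = (4C−1)/(4C−4) + 0.615/C = 21.857/18.857 + 0.1076 = 1.2667
τ₀ = 8FD/(πd³) = 8·2370·36.0/(π·6.3³) = 682560/785.55 = 868.9 MPa
τ_max = K·τ₀ = 1.2667 × 868.9 = 1100.6 MPa

1100 MPa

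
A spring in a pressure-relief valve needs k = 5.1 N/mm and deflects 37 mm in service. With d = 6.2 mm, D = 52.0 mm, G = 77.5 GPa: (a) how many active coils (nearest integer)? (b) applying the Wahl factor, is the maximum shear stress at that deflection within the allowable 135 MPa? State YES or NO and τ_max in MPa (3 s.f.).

(a) 20 coils; (b) YES, τ_max = 123 MPa

N_a = Gd⁴/(8D³k) = (77.5×10³)(6.2⁴)/(8·52.0³·5.1) = 19.96 → N_a = 20
Actual rate k = Gd⁴/(8D³·20) = 5.0902 N/mm
Working load F = kδ = 5.0902·37 = 188.34 N
C = 52.0/6.2 = 8.3871; K_W = (4C−1)/(4C−4)+0.615/C = 1.1749
τ_max = K_W·8FD/(πd³) = 1.1749·104.64 = 122.94 MPa
τ_max ≤ 135 MPa → acceptable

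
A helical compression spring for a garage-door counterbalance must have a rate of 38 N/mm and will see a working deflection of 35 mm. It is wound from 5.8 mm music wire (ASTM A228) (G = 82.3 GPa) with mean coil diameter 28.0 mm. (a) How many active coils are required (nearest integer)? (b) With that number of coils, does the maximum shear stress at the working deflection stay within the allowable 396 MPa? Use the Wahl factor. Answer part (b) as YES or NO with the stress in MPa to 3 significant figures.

(a) 14 coils; (b) NO, τ_max = 641 MPa

N_a = Gd⁴/(8D³k) = (82.3×10³)(5.8⁴)/(8·28.0³·38) = 13.96 → N_a = 14
Actual rate k = Gd⁴/(8D³·14) = 37.881 N/mm
Working load F = kδ = 37.881·35 = 1325.8 N
C = 28.0/5.8 = 4.8276; K_W = (4C−1)/(4C−4)+0.615/C = 1.3233
τ_max = K_W·8FD/(πd³) = 1.3233·484.51 = 641.17 MPa
τ_max > 396 MPa → exceeds allowable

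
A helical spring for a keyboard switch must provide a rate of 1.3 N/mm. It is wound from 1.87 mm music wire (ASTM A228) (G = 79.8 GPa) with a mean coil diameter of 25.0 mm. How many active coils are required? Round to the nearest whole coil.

N_a = Gd⁴/(8D³k) = (79.8×10³ × 1.87⁴)/(8 × 25.0³ × 1.3)
    = 975819 / 162500 = 6.005 → 6 coils

6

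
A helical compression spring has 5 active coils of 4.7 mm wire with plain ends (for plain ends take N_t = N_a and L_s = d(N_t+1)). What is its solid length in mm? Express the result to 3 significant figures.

28.2 mm

plain ends: N_t = N_a = 5
L_s = d·(N_t+1) = 4.7 × 6 = 28.2 mm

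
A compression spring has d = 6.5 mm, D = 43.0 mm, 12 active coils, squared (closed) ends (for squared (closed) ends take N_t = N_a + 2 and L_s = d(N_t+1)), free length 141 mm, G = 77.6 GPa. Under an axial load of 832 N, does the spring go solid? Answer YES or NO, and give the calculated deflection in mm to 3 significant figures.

YES, δ = 45.8 mm

k = Gd⁴/(8D³N_a) = (77.6×10³)(6.5⁴)/(8·43.0³·12) = 18.148 N/mm
N_t = 14; L_s = 6.5·15 = 97.5 mm; δ_solid = L₀ − L_s = 141 − 97.5 = 43.5 mm
δ = F/k = 832/18.148 = 45.844 mm
δ ≥ δ_solid → spring goes solid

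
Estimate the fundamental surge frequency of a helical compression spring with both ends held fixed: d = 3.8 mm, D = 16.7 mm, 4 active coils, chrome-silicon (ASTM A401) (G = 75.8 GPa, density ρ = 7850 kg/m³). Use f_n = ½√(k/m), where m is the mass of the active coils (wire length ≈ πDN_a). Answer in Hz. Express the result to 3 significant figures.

1190 Hz

k = Gd⁴/(8D³N_a) = (75.8×10³)(3.8⁴)/(8·16.7³·4) = 106.05 N/mm = 1.0605e+05 N/m
Wire length L = πDN_a = π·16.7·4 = 209.86 mm
m = ρ·(πd²/4)·L = 7850 × 11.341×10⁻⁶ m² × 0.20986 m = 0.018683 kg
f_n = ½√(k/m) = 0.5·√(1.0605e+05/0.018683) = 0.5·√(5.6761e+06) = 1191.2 Hz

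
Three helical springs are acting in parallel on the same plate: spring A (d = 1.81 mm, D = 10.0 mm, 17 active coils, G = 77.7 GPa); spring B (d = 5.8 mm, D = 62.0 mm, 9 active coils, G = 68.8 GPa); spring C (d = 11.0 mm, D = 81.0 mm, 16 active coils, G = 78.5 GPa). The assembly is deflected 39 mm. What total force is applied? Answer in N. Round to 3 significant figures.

k_A = Gd⁴/(8D³N_a) = (77.7×10³)(1.81⁴)/(8·10.0³·17) = 6.1319 N/mm
k_B = Gd⁴/(8D³N_a) = (68.8×10³)(5.8⁴)/(8·62.0³·9) = 4.5373 N/mm
k_C = Gd⁴/(8D³N_a) = (78.5×10³)(11.0⁴)/(8·81.0³·16) = 16.896 N/mm
Parallel: k_eq = 6.1319 + 4.5373 + 16.896 = 27.565 N/mm
F = k_eq·δ = 27.565·39 = 1075 N

1080 N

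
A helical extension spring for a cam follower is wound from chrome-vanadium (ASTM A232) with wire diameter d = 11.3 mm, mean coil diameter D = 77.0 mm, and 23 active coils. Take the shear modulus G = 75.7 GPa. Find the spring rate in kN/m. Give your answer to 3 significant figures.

k = Gd⁴/(8D³N_a) = (75.7×10³ × 11.3⁴) / (8 × 77.0³ × 23)
  = 1.23427e+09 / 8.40021e+07 = 14.693 N/mm

14.7 kN/m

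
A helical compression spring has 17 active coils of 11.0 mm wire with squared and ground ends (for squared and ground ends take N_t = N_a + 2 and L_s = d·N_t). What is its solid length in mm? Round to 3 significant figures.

squared and ground ends: N_t = N_a + 2 = 17 + 2 = 19
L_s = d·N_t = 11.0 × 19 = 209 mm

209 mm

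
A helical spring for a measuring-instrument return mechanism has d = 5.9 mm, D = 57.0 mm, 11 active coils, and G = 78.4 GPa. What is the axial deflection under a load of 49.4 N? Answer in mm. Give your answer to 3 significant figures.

8.47 mm

k = Gd⁴/(8D³N_a) = (78.4×10³)(5.9⁴)/(8·57.0³·11) = 5.8293 N/mm
δ = F/k = 49.4 / 5.8293 = 8.4744 mm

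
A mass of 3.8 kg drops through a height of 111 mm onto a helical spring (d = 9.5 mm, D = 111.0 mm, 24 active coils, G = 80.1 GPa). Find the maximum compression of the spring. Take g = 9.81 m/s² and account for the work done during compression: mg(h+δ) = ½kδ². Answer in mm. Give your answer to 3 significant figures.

74.6 mm

k = Gd⁴/(8D³N_a) = (80.1×10³)(9.5⁴)/(8·111.0³·24) = 2.4846 N/mm
W = mg = 3.8 × 9.81 = 37.278 N
½kδ² − Wδ − Wh = 0 → δ = (W + √(W² + 2kWh))/k
δ = (37.278 + √(1389.6 + 20561.9))/2.4846 = (37.278 + 148.16)/2.4846 = 74.635 mm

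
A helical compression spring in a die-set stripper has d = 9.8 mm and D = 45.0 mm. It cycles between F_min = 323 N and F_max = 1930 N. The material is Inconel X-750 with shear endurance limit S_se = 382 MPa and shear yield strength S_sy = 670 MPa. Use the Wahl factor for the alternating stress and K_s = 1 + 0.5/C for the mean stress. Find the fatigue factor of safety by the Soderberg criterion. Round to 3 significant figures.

1.75

C = D/d = 45.0/9.8 = 4.5918; K_W = (4C−1)/(4C−4)+0.615/C = 1.3427; K_s = 1+0.5/C = 1.1089
F_a = (F_max−F_min)/2 = 803.5 N; F_m = (F_max+F_min)/2 = 1126.5 N
τ_a = K_W·8F_aD/(πd³) = 1.3427 × 97.827 = 131.36 MPa
τ_m = K_s·8F_mD/(πd³) = 1.1089 × 137.15 = 152.09 MPa
Soderberg: 1/n_f = τ_a/S_se + τ_m/S_sy = 131.36/382 + 152.09/670 = 0.34387 + 0.22700 = 0.57086
n_f = 1/0.57086 = 1.752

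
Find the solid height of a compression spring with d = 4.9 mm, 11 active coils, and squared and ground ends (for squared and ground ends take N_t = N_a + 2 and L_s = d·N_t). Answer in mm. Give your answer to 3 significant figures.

63.7 mm

squared and ground ends: N_t = N_a + 2 = 11 + 2 = 13
L_s = d·N_t = 4.9 × 13 = 63.7 mm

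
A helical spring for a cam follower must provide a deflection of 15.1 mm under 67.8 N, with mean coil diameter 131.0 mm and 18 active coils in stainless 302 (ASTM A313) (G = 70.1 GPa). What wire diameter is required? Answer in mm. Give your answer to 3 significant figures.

Required rate k = F/δ = 67.8/15.1 = 4.4901 N/mm
d = (8D³N_a·k / G)^(1/4) = (8·131.0³·18·4.4901 / (70.1×10³))^0.25
  = (20735)^0.25 = 11.9999 mm

12.0 mm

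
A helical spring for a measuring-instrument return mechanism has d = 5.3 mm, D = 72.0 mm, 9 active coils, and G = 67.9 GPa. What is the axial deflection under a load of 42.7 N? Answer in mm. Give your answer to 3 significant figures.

21.4 mm

k = Gd⁴/(8D³N_a) = (67.9×10³)(5.3⁴)/(8·72.0³·9) = 1.9936 N/mm
δ = F/k = 42.7 / 1.9936 = 21.418 mm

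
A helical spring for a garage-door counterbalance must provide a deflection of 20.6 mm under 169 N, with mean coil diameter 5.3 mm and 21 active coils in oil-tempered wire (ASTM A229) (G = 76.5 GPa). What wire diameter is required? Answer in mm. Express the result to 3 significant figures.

Required rate k = F/δ = 169/20.6 = 8.2039 N/mm
d = (8D³N_a·k / G)^(1/4) = (8·5.3³·21·8.2039 / (76.5×10³))^0.25
  = (2.6822)^0.25 = 1.2797 mm

1.28 mm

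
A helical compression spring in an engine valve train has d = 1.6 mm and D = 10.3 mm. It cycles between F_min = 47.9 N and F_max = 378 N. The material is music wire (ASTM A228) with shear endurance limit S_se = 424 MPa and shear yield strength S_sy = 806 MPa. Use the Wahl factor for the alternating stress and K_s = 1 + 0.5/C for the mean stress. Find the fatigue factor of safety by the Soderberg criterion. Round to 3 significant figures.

0.204

C = D/d = 10.3/1.6 = 6.4375; K_W = (4C−1)/(4C−4)+0.615/C = 1.2335; K_s = 1+0.5/C = 1.0777
F_a = (F_max−F_min)/2 = 165.05 N; F_m = (F_max+F_min)/2 = 212.95 N
τ_a = K_W·8F_aD/(πd³) = 1.2335 × 1056.9 = 1303.6 MPa
τ_m = K_s·8F_mD/(πd³) = 1.0777 × 1363.6 = 1469.5 MPa
Soderberg: 1/n_f = τ_a/S_se + τ_m/S_sy = 1303.6/424 + 1469.5/806 = 3.07464 + 1.82325 = 4.8979
n_f = 1/4.8979 = 0.2042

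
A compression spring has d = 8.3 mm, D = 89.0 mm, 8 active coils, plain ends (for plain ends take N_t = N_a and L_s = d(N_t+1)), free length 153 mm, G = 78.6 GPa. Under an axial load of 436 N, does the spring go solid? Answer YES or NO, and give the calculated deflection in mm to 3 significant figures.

NO, δ = 52.7 mm

k = Gd⁴/(8D³N_a) = (78.6×10³)(8.3⁴)/(8·89.0³·8) = 8.2677 N/mm
N_t = 8; L_s = 8.3·9 = 74.7 mm; δ_solid = L₀ − L_s = 153 − 74.7 = 78.3 mm
δ = F/k = 436/8.2677 = 52.735 mm
δ < δ_solid → spring does not go solid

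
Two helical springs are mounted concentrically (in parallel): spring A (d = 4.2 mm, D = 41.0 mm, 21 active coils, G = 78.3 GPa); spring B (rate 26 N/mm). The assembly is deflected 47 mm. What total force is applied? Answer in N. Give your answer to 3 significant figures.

k_A = Gd⁴/(8D³N_a) = (78.3×10³)(4.2⁴)/(8·41.0³·21) = 2.1043 N/mm
Parallel: k_eq = 2.1043 + 26 = 28.104 N/mm
F = k_eq·δ = 28.104·47 = 1320.9 N

1320 N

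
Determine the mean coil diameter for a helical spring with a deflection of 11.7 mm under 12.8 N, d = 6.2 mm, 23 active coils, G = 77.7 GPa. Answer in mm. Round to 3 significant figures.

82.9 mm

Required rate k = F/δ = 12.8/11.7 = 1.094 N/mm
D = (Gd⁴/(8N_a·k))^(1/3) = (77.7×10³·6.2⁴/(8·23·1.094))^(1/3)
  = (570356)^(1/3) = 82.9307 mm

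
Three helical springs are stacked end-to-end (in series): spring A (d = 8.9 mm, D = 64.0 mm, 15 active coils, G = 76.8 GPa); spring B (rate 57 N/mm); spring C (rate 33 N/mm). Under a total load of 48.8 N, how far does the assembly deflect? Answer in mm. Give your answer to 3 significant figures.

k_A = Gd⁴/(8D³N_a) = (76.8×10³)(8.9⁴)/(8·64.0³·15) = 15.318 N/mm
Series: 1/k_eq = 1/15.318 + 1/57 + 1/33 = 0.11313; k_eq = 8.8394 N/mm
δ = F/k_eq = 48.8/8.8394 = 5.5207 mm

5.52 mm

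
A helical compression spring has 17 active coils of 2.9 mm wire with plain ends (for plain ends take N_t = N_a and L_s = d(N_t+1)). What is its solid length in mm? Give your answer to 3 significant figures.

52.2 mm

plain ends: N_t = N_a = 17
L_s = d·(N_t+1) = 2.9 × 18 = 52.2 mm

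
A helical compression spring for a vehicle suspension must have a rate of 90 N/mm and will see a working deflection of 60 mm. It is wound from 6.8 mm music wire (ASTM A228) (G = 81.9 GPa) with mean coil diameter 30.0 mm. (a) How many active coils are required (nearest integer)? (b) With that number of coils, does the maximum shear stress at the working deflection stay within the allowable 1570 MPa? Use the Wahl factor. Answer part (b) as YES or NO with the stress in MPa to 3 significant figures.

(a) 9 coils; (b) NO, τ_max = 1780 MPa

N_a = Gd⁴/(8D³k) = (81.9×10³)(6.8⁴)/(8·30.0³·90) = 9.008 → N_a = 9
Actual rate k = Gd⁴/(8D³·9) = 90.079 N/mm
Working load F = kδ = 90.079·60 = 5404.7 N
C = 30.0/6.8 = 4.4118; K_W = (4C−1)/(4C−4)+0.615/C = 1.3592
τ_max = K_W·8FD/(πd³) = 1.3592·1313.1 = 1784.8 MPa
τ_max > 1570 MPa → exceeds allowable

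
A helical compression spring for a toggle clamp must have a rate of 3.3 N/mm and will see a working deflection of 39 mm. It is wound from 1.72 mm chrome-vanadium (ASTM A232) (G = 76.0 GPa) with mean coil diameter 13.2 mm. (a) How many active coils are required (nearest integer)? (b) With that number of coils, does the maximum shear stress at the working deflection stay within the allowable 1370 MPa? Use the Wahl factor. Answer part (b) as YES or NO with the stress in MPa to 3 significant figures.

(a) 11 coils; (b) YES, τ_max = 1010 MPa

N_a = Gd⁴/(8D³k) = (76.0×10³)(1.72⁴)/(8·13.2³·3.3) = 10.95 → N_a = 11
Actual rate k = Gd⁴/(8D³·11) = 3.2864 N/mm
Working load F = kδ = 3.2864·39 = 128.17 N
C = 13.2/1.72 = 7.6744; K_W = (4C−1)/(4C−4)+0.615/C = 1.1925
τ_max = K_W·8FD/(πd³) = 1.1925·846.67 = 1009.7 MPa
τ_max ≤ 1370 MPa → acceptable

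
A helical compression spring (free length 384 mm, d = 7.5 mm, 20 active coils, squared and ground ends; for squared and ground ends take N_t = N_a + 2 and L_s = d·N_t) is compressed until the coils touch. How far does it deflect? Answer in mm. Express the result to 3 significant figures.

N_t = 22; L_s = 7.5·22 = 165 mm
δ_solid = L₀ − L_s = 384 − 165 = 219 mm

219 mm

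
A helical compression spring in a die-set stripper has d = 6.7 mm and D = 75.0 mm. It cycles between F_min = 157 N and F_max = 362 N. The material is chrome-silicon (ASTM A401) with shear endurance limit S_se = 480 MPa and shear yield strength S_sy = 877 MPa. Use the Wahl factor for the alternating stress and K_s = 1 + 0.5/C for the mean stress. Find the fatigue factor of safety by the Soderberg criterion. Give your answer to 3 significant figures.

2.86

C = D/d = 75.0/6.7 = 11.1940; K_W = (4C−1)/(4C−4)+0.615/C = 1.1285; K_s = 1+0.5/C = 1.0447
F_a = (F_max−F_min)/2 = 102.5 N; F_m = (F_max+F_min)/2 = 259.5 N
τ_a = K_W·8F_aD/(πd³) = 1.1285 × 65.088 = 73.453 MPa
τ_m = K_s·8F_mD/(πd³) = 1.0447 × 164.78 = 172.14 MPa
Soderberg: 1/n_f = τ_a/S_se + τ_m/S_sy = 73.453/480 + 172.14/877 = 0.15303 + 0.19629 = 0.34931
n_f = 1/0.34931 = 2.863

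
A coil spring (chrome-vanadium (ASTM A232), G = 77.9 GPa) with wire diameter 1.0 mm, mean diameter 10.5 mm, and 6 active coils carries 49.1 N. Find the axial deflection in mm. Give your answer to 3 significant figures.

k = Gd⁴/(8D³N_a) = (77.9×10³)(1.0⁴)/(8·10.5³·6) = 1.4019 N/mm
δ = F/k = 49.1 / 1.4019 = 35.023 mm

35.0 mm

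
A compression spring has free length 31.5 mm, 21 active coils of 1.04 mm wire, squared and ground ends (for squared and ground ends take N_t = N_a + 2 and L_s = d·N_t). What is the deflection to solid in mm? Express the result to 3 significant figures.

N_t = 23; L_s = 1.04·23 = 23.92 mm
δ_solid = L₀ − L_s = 31.5 − 23.92 = 7.58 mm

7.58 mm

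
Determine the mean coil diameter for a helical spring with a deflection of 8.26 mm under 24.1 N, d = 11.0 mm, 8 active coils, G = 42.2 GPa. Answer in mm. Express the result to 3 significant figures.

149 mm

Required rate k = F/δ = 24.1/8.26 = 2.9177 N/mm
D = (Gd⁴/(8N_a·k))^(1/3) = (42.2×10³·11.0⁴/(8·8·2.9177))^(1/3)
  = (3.30877e+06)^(1/3) = 149.0123 mm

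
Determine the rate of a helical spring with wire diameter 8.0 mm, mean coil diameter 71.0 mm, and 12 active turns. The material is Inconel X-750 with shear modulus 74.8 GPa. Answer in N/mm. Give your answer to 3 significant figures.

8.92 N/mm

k = Gd⁴/(8D³N_a) = (74.8×10³ × 8.0⁴) / (8 × 71.0³ × 12)
  = 3.06381e+08 / 3.43595e+07 = 8.9169 N/mm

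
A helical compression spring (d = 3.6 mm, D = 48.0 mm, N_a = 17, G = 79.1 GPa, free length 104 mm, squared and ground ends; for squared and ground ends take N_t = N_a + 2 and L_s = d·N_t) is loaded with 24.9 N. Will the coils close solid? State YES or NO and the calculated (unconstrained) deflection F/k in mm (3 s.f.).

k = Gd⁴/(8D³N_a) = (79.1×10³)(3.6⁴)/(8·48.0³·17) = 0.88333 N/mm
N_t = 19; L_s = 3.6·19 = 68.4 mm; δ_solid = L₀ − L_s = 104 − 68.4 = 35.6 mm
δ = F/k = 24.9/0.88333 = 28.189 mm
δ < δ_solid → spring does not go solid

NO, δ = 28.2 mm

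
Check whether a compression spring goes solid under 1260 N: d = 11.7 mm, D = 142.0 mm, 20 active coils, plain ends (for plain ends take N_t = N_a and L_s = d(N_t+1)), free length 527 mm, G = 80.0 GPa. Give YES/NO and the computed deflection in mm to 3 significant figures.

YES, δ = 385 mm

k = Gd⁴/(8D³N_a) = (80.0×10³)(11.7⁴)/(8·142.0³·20) = 3.2723 N/mm
N_t = 20; L_s = 11.7·21 = 245.7 mm; δ_solid = L₀ − L_s = 527 − 245.7 = 281.3 mm
δ = F/k = 1260/3.2723 = 385.05 mm
δ ≥ δ_solid → spring goes solid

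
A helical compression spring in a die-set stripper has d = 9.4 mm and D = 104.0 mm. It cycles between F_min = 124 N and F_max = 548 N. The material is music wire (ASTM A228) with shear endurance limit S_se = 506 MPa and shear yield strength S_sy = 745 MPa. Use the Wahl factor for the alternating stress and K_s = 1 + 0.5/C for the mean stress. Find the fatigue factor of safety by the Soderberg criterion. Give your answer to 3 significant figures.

3.32

C = D/d = 104.0/9.4 = 11.0638; K_W = (4C−1)/(4C−4)+0.615/C = 1.1301; K_s = 1+0.5/C = 1.0452
F_a = (F_max−F_min)/2 = 212 N; F_m = (F_max+F_min)/2 = 336 N
τ_a = K_W·8F_aD/(πd³) = 1.1301 × 67.597 = 76.392 MPa
τ_m = K_s·8F_mD/(πd³) = 1.0452 × 107.13 = 111.98 MPa
Soderberg: 1/n_f = τ_a/S_se + τ_m/S_sy = 76.392/506 + 111.98/745 = 0.15097 + 0.15030 = 0.30128
n_f = 1/0.30128 = 3.319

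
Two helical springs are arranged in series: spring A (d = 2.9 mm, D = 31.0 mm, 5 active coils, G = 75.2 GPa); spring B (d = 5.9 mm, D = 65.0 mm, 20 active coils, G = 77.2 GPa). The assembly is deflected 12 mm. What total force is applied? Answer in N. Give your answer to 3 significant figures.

17.3 N

k_A = Gd⁴/(8D³N_a) = (75.2×10³)(2.9⁴)/(8·31.0³·5) = 4.4634 N/mm
k_B = Gd⁴/(8D³N_a) = (77.2×10³)(5.9⁴)/(8·65.0³·20) = 2.1289 N/mm
Series: 1/k_eq = 1/4.4634 + 1/2.1289 = 0.69376; k_eq = 1.4414 N/mm
F = k_eq·δ = 1.4414·12 = 17.297 N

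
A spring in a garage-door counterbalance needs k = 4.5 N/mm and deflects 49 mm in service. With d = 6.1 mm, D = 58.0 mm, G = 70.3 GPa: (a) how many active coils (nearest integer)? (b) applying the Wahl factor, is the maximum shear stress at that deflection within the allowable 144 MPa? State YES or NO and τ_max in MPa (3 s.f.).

(a) 14 coils; (b) NO, τ_max = 164 MPa

N_a = Gd⁴/(8D³k) = (70.3×10³)(6.1⁴)/(8·58.0³·4.5) = 13.86 → N_a = 14
Actual rate k = Gd⁴/(8D³·14) = 4.4542 N/mm
Working load F = kδ = 4.4542·49 = 218.26 N
C = 58.0/6.1 = 9.5082; K_W = (4C−1)/(4C−4)+0.615/C = 1.1528
τ_max = K_W·8FD/(πd³) = 1.1528·142.02 = 163.72 MPa
τ_max > 144 MPa → exceeds allowable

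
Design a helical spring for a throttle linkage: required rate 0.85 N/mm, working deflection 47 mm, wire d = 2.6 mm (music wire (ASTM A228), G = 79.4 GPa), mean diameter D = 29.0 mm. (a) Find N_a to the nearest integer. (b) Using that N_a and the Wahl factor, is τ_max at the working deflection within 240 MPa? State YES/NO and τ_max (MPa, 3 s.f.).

(a) 22 coils; (b) YES, τ_max = 188 MPa

N_a = Gd⁴/(8D³k) = (79.4×10³)(2.6⁴)/(8·29.0³·0.85) = 21.88 → N_a = 22
Actual rate k = Gd⁴/(8D³·22) = 0.84529 N/mm
Working load F = kδ = 0.84529·47 = 39.729 N
C = 29.0/2.6 = 11.1538; K_W = (4C−1)/(4C−4)+0.615/C = 1.1290
τ_max = K_W·8FD/(πd³) = 1.1290·166.93 = 188.46 MPa
τ_max ≤ 240 MPa → acceptable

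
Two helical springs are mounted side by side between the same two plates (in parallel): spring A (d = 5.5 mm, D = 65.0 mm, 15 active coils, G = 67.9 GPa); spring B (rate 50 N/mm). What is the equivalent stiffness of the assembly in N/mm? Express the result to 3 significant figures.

51.9 N/mm

k_A = Gd⁴/(8D³N_a) = (67.9×10³)(5.5⁴)/(8·65.0³·15) = 1.8854 N/mm
Parallel: k_eq = 1.8854 + 50 = 51.885 N/mm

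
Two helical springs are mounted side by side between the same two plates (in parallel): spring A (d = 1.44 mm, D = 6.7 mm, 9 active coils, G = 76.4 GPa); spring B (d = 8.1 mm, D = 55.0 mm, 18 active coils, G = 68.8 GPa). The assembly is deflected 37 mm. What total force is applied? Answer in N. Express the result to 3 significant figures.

1020 N

k_A = Gd⁴/(8D³N_a) = (76.4×10³)(1.44⁴)/(8·6.7³·9) = 15.17 N/mm
k_B = Gd⁴/(8D³N_a) = (68.8×10³)(8.1⁴)/(8·55.0³·18) = 12.362 N/mm
Parallel: k_eq = 15.17 + 12.362 = 27.532 N/mm
F = k_eq·δ = 27.532·37 = 1018.7 N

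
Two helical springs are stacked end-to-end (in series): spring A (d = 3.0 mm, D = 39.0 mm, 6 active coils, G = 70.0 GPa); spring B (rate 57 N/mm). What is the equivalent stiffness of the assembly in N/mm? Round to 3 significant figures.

k_A = Gd⁴/(8D³N_a) = (70.0×10³)(3.0⁴)/(8·39.0³·6) = 1.9914 N/mm
Series: 1/k_eq = 1/1.9914 + 1/57 = 0.51972; k_eq = 1.9241 N/mm

1.92 N/mm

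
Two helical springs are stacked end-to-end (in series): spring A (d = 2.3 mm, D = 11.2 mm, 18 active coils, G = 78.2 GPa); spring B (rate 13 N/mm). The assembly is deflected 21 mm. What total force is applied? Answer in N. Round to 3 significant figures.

124 N

k_A = Gd⁴/(8D³N_a) = (78.2×10³)(2.3⁴)/(8·11.2³·18) = 10.817 N/mm
Series: 1/k_eq = 1/10.817 + 1/13 = 0.16937; k_eq = 5.9042 N/mm
F = k_eq·δ = 5.9042·21 = 123.99 N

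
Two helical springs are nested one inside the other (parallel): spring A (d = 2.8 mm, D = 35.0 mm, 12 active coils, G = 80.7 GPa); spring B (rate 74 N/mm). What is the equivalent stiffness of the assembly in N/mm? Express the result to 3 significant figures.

75.2 N/mm

k_A = Gd⁴/(8D³N_a) = (80.7×10³)(2.8⁴)/(8·35.0³·12) = 1.2051 N/mm
Parallel: k_eq = 1.2051 + 74 = 75.205 N/mm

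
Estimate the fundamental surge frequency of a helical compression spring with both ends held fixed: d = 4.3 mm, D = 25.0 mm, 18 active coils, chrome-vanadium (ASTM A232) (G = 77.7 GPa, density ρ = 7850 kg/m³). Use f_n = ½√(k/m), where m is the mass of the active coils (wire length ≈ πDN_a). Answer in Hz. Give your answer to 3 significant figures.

k = Gd⁴/(8D³N_a) = (77.7×10³)(4.3⁴)/(8·25.0³·18) = 11.806 N/mm = 11806 N/m
Wire length L = πDN_a = π·25.0·18 = 1413.7 mm
m = ρ·(πd²/4)·L = 7850 × 14.522×10⁻⁶ m² × 1.4137 m = 0.16116 kg
f_n = ½√(k/m) = 0.5·√(11806/0.16116) = 0.5·√(73258) = 135.33 Hz

135 Hz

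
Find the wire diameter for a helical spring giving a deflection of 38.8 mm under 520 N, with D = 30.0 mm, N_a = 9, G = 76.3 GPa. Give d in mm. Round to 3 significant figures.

Required rate k = F/δ = 520/38.8 = 13.402 N/mm
d = (8D³N_a·k / G)^(1/4) = (8·30.0³·9·13.402 / (76.3×10³))^0.25
  = (341.46)^0.25 = 4.2987 mm

4.30 mm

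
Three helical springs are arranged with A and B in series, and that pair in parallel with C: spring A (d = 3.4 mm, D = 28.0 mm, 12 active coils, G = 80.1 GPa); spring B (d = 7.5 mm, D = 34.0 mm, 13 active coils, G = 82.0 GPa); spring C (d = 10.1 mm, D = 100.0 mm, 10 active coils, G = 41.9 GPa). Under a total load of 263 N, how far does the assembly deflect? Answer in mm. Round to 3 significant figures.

25.9 mm

k_A = Gd⁴/(8D³N_a) = (80.1×10³)(3.4⁴)/(8·28.0³·12) = 5.0793 N/mm
k_B = Gd⁴/(8D³N_a) = (82.0×10³)(7.5⁴)/(8·34.0³·13) = 63.473 N/mm
k_C = Gd⁴/(8D³N_a) = (41.9×10³)(10.1⁴)/(8·100.0³·10) = 5.4502 N/mm
Springs A,B series: k_AB = 1/(1/5.0793+1/63.473) = 4.7029 N/mm; parallel with C: k_eq = 4.7029+5.4502 = 10.153 N/mm
δ = F/k_eq = 263/10.153 = 25.903 mm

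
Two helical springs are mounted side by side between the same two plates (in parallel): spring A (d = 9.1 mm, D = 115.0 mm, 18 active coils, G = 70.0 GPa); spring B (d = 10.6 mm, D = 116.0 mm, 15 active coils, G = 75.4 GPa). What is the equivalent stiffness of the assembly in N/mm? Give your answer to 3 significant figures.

k_A = Gd⁴/(8D³N_a) = (70.0×10³)(9.1⁴)/(8·115.0³·18) = 2.1918 N/mm
k_B = Gd⁴/(8D³N_a) = (75.4×10³)(10.6⁴)/(8·116.0³·15) = 5.0821 N/mm
Parallel: k_eq = 2.1918 + 5.0821 = 7.2739 N/mm

7.27 N/mm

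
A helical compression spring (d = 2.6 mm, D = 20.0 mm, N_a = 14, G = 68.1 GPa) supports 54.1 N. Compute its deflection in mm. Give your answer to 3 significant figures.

15.6 mm

k = Gd⁴/(8D³N_a) = (68.1×10³)(2.6⁴)/(8·20.0³·14) = 3.4732 N/mm
δ = F/k = 54.1 / 3.4732 = 15.576 mm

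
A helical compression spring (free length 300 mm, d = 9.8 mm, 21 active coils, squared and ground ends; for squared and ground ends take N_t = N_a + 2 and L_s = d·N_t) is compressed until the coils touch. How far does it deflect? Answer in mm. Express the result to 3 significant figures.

N_t = 23; L_s = 9.8·23 = 225.4 mm
δ_solid = L₀ − L_s = 300 − 225.4 = 74.6 mm

74.6 mm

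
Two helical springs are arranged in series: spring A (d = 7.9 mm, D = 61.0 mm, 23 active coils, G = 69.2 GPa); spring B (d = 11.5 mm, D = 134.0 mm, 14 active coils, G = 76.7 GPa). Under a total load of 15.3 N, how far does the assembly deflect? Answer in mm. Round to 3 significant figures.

k_A = Gd⁴/(8D³N_a) = (69.2×10³)(7.9⁴)/(8·61.0³·23) = 6.4537 N/mm
k_B = Gd⁴/(8D³N_a) = (76.7×10³)(11.5⁴)/(8·134.0³·14) = 4.978 N/mm
Series: 1/k_eq = 1/6.4537 + 1/4.978 = 0.35583; k_eq = 2.8103 N/mm
δ = F/k_eq = 15.3/2.8103 = 5.4443 mm

5.44 mm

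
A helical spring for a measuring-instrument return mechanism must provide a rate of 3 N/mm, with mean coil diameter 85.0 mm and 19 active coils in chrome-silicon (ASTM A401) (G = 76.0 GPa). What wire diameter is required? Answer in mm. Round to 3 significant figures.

7.79 mm

d = (8D³N_a·k / G)^(1/4) = (8·85.0³·19·3 / (76.0×10³))^0.25
  = (3684.8)^0.25 = 7.7912 mm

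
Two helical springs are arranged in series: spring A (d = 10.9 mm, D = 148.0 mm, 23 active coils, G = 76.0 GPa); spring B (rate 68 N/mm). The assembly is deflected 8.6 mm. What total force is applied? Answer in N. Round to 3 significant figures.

15.1 N

k_A = Gd⁴/(8D³N_a) = (76.0×10³)(10.9⁴)/(8·148.0³·23) = 1.7985 N/mm
Series: 1/k_eq = 1/1.7985 + 1/68 = 0.57072; k_eq = 1.7522 N/mm
F = k_eq·δ = 1.7522·8.6 = 15.069 N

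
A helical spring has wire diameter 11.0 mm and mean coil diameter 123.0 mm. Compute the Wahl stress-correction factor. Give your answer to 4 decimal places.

1.1287

C = D/d = 123.0/11.0 = 11.1818
K_W = (4C−1)/(4C−4) + 0.615/C = 43.727/40.727 + 0.0550 = 1.1287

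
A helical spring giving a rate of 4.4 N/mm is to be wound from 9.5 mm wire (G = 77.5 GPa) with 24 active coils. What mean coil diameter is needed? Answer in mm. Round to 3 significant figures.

D = (Gd⁴/(8N_a·k))^(1/3) = (77.5×10³·9.5⁴/(8·24·4.4))^(1/3)
  = (747209)^(1/3) = 90.7432 mm

90.7 mm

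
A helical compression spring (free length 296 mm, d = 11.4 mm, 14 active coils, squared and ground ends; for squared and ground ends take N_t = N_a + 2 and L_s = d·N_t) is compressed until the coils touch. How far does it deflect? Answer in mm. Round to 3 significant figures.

N_t = 16; L_s = 11.4·16 = 182.4 mm
δ_solid = L₀ − L_s = 296 − 182.4 = 113.6 mm

114 mm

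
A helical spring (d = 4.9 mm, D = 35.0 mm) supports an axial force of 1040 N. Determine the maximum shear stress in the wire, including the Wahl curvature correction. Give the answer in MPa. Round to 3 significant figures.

952 MPa

Spring index C = D/d = 35.0/4.9 = 7.1429
K_W = (4C−1)/(4C−4) + 0.615/C = 27.571/24.571 + 0.0861 = 1.2082
τ₀ = 8FD/(πd³) = 8·1040·35.0/(π·4.9³) = 291200/369.61 = 787.87 MPa
τ_max = K·τ₀ = 1.2082 × 787.87 = 951.9 MPa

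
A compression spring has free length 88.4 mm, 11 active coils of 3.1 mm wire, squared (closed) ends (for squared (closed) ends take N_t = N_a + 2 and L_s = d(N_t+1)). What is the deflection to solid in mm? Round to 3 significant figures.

45.0 mm

N_t = 13; L_s = 3.1·14 = 43.4 mm
δ_solid = L₀ − L_s = 88.4 − 43.4 = 45 mm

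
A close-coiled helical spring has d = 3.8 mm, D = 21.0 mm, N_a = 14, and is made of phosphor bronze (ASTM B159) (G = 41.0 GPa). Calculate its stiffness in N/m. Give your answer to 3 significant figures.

k = Gd⁴/(8D³N_a) = (41.0×10³ × 3.8⁴) / (8 × 21.0³ × 14)
  = 8.54906e+06 / 1.03723e+06 = 8.2422 N/mm = 8242.2 N/m

8240 N/m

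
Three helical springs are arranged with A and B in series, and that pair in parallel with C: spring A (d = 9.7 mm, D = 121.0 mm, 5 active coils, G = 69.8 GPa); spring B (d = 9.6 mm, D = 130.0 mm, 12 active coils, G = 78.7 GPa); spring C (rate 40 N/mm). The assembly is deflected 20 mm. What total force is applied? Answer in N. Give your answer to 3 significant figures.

846 N

k_A = Gd⁴/(8D³N_a) = (69.8×10³)(9.7⁴)/(8·121.0³·5) = 8.7202 N/mm
k_B = Gd⁴/(8D³N_a) = (78.7×10³)(9.6⁴)/(8·130.0³·12) = 3.1693 N/mm
Springs A,B series: k_AB = 1/(1/8.7202+1/3.1693) = 2.3245 N/mm; parallel with C: k_eq = 2.3245+40 = 42.324 N/mm
F = k_eq·δ = 42.324·20 = 846.49 N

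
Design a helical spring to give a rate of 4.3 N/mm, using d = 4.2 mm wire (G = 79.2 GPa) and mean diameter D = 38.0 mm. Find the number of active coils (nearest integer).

13

N_a = Gd⁴/(8D³k) = (79.2×10³ × 4.2⁴)/(8 × 38.0³ × 4.3)
    = 2.46446e+07 / 1.8876e+06 = 13.06 → 13 coils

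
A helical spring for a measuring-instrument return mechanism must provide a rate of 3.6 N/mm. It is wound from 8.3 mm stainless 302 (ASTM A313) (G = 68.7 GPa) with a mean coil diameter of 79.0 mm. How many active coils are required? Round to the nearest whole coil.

23

N_a = Gd⁴/(8D³k) = (68.7×10³ × 8.3⁴)/(8 × 79.0³ × 3.6)
    = 3.26039e+08 / 1.41995e+07 = 22.96 → 23 coils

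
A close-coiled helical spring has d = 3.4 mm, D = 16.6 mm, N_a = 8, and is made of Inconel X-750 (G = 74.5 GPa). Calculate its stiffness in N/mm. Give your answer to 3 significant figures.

34.0 N/mm

k = Gd⁴/(8D³N_a) = (74.5×10³ × 3.4⁴) / (8 × 16.6³ × 8)
  = 9.9557e+06 / 292755 = 34.007 N/mm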